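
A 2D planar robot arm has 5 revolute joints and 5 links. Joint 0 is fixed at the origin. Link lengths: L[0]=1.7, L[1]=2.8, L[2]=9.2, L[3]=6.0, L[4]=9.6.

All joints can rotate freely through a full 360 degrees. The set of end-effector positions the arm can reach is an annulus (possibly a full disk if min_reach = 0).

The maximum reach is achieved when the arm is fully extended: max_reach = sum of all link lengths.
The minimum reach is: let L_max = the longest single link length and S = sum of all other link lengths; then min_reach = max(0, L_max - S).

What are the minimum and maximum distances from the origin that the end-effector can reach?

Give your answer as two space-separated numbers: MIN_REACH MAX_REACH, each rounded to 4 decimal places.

Link lengths: [1.7, 2.8, 9.2, 6.0, 9.6]
max_reach = 1.7 + 2.8 + 9.2 + 6 + 9.6 = 29.3
L_max = max([1.7, 2.8, 9.2, 6.0, 9.6]) = 9.6
S (sum of others) = 29.3 - 9.6 = 19.7
min_reach = max(0, 9.6 - 19.7) = max(0, -10.1) = 0

Answer: 0.0000 29.3000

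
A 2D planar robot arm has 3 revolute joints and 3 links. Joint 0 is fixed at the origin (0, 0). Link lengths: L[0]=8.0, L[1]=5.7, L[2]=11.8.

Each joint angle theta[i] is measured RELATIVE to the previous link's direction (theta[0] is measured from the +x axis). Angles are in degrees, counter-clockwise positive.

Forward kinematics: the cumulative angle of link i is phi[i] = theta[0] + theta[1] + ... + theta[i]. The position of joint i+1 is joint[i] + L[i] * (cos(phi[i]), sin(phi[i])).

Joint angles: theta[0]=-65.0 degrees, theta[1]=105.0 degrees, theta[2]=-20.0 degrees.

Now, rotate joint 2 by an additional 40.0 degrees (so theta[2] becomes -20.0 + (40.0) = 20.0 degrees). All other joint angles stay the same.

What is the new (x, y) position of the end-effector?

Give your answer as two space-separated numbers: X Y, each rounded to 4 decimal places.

joint[0] = (0.0000, 0.0000)  (base)
link 0: phi[0] = -65 = -65 deg
  cos(-65 deg) = 0.4226, sin(-65 deg) = -0.9063
  joint[1] = (0.0000, 0.0000) + 8 * (0.4226, -0.9063) = (0.0000 + 3.3809, 0.0000 + -7.2505) = (3.3809, -7.2505)
link 1: phi[1] = -65 + 105 = 40 deg
  cos(40 deg) = 0.7660, sin(40 deg) = 0.6428
  joint[2] = (3.3809, -7.2505) + 5.7 * (0.7660, 0.6428) = (3.3809 + 4.3665, -7.2505 + 3.6639) = (7.7474, -3.5866)
link 2: phi[2] = -65 + 105 + 20 = 60 deg
  cos(60 deg) = 0.5000, sin(60 deg) = 0.8660
  joint[3] = (7.7474, -3.5866) + 11.8 * (0.5000, 0.8660) = (7.7474 + 5.9000, -3.5866 + 10.2191) = (13.6474, 6.6325)
End effector: (13.6474, 6.6325)

Answer: 13.6474 6.6325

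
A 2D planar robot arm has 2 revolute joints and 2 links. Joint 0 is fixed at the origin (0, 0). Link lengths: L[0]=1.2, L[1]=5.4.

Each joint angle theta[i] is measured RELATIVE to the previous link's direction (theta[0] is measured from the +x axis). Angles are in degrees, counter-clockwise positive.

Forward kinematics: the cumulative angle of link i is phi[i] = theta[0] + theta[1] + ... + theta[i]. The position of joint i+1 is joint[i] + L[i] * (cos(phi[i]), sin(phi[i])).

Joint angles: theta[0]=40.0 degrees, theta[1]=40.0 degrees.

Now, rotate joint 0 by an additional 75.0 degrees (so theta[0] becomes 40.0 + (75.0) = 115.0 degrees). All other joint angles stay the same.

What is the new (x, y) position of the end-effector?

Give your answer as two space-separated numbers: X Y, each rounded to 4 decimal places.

joint[0] = (0.0000, 0.0000)  (base)
link 0: phi[0] = 115 = 115 deg
  cos(115 deg) = -0.4226, sin(115 deg) = 0.9063
  joint[1] = (0.0000, 0.0000) + 1.2 * (-0.4226, 0.9063) = (0.0000 + -0.5071, 0.0000 + 1.0876) = (-0.5071, 1.0876)
link 1: phi[1] = 115 + 40 = 155 deg
  cos(155 deg) = -0.9063, sin(155 deg) = 0.4226
  joint[2] = (-0.5071, 1.0876) + 5.4 * (-0.9063, 0.4226) = (-0.5071 + -4.8941, 1.0876 + 2.2821) = (-5.4012, 3.3697)
End effector: (-5.4012, 3.3697)

Answer: -5.4012 3.3697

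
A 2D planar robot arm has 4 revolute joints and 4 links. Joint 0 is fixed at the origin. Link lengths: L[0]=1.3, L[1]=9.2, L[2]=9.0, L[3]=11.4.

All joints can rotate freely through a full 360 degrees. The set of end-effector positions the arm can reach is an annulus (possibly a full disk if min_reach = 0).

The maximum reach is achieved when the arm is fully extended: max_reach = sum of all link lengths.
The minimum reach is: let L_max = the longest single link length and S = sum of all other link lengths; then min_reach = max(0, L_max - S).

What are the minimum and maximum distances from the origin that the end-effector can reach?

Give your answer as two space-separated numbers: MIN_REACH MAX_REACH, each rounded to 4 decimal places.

Link lengths: [1.3, 9.2, 9.0, 11.4]
max_reach = 1.3 + 9.2 + 9 + 11.4 = 30.9
L_max = max([1.3, 9.2, 9.0, 11.4]) = 11.4
S (sum of others) = 30.9 - 11.4 = 19.5
min_reach = max(0, 11.4 - 19.5) = max(0, -8.1) = 0

Answer: 0.0000 30.9000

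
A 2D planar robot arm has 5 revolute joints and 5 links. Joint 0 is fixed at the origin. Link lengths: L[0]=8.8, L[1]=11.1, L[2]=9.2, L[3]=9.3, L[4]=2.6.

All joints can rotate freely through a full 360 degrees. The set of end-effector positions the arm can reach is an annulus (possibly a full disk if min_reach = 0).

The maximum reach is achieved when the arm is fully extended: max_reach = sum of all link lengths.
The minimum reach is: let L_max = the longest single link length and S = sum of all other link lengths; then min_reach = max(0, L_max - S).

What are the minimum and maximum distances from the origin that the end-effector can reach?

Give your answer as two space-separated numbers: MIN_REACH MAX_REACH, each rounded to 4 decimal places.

Link lengths: [8.8, 11.1, 9.2, 9.3, 2.6]
max_reach = 8.8 + 11.1 + 9.2 + 9.3 + 2.6 = 41
L_max = max([8.8, 11.1, 9.2, 9.3, 2.6]) = 11.1
S (sum of others) = 41 - 11.1 = 29.9
min_reach = max(0, 11.1 - 29.9) = max(0, -18.8) = 0

Answer: 0.0000 41.0000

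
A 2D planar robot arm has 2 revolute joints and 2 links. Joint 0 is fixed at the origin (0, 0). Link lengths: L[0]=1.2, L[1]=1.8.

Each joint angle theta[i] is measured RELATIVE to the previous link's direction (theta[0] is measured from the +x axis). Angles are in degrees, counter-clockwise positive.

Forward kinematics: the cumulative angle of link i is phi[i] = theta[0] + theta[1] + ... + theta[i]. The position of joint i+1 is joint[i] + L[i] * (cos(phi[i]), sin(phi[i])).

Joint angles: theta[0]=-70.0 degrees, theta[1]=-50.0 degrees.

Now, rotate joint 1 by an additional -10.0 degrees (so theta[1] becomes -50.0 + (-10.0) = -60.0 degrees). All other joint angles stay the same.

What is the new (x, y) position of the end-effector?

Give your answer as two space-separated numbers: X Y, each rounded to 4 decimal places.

joint[0] = (0.0000, 0.0000)  (base)
link 0: phi[0] = -70 = -70 deg
  cos(-70 deg) = 0.3420, sin(-70 deg) = -0.9397
  joint[1] = (0.0000, 0.0000) + 1.2 * (0.3420, -0.9397) = (0.0000 + 0.4104, 0.0000 + -1.1276) = (0.4104, -1.1276)
link 1: phi[1] = -70 + -60 = -130 deg
  cos(-130 deg) = -0.6428, sin(-130 deg) = -0.7660
  joint[2] = (0.4104, -1.1276) + 1.8 * (-0.6428, -0.7660) = (0.4104 + -1.1570, -1.1276 + -1.3789) = (-0.7466, -2.5065)
End effector: (-0.7466, -2.5065)

Answer: -0.7466 -2.5065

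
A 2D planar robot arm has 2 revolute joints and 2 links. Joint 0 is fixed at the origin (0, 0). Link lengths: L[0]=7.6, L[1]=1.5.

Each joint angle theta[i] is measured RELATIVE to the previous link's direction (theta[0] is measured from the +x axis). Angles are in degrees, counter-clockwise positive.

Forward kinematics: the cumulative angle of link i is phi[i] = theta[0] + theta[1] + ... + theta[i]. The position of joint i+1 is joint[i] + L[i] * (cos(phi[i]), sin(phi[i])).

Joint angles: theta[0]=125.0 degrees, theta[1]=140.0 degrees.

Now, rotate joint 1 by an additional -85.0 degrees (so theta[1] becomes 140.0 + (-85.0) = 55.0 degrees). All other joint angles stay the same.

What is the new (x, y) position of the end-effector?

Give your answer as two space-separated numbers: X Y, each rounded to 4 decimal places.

joint[0] = (0.0000, 0.0000)  (base)
link 0: phi[0] = 125 = 125 deg
  cos(125 deg) = -0.5736, sin(125 deg) = 0.8192
  joint[1] = (0.0000, 0.0000) + 7.6 * (-0.5736, 0.8192) = (0.0000 + -4.3592, 0.0000 + 6.2256) = (-4.3592, 6.2256)
link 1: phi[1] = 125 + 55 = 180 deg
  cos(180 deg) = -1.0000, sin(180 deg) = 0.0000
  joint[2] = (-4.3592, 6.2256) + 1.5 * (-1.0000, 0.0000) = (-4.3592 + -1.5000, 6.2256 + 0.0000) = (-5.8592, 6.2256)
End effector: (-5.8592, 6.2256)

Answer: -5.8592 6.2256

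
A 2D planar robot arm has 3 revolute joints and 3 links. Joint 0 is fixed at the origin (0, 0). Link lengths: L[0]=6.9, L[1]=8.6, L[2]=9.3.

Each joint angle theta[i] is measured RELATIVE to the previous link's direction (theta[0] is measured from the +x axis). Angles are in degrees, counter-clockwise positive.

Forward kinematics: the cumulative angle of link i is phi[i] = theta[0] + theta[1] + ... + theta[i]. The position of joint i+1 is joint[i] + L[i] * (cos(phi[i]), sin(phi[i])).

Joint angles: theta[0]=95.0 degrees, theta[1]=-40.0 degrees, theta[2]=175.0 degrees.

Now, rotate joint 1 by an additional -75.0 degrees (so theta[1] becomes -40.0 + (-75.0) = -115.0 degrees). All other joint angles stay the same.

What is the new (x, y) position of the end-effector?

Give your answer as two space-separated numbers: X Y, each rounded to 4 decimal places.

joint[0] = (0.0000, 0.0000)  (base)
link 0: phi[0] = 95 = 95 deg
  cos(95 deg) = -0.0872, sin(95 deg) = 0.9962
  joint[1] = (0.0000, 0.0000) + 6.9 * (-0.0872, 0.9962) = (0.0000 + -0.6014, 0.0000 + 6.8737) = (-0.6014, 6.8737)
link 1: phi[1] = 95 + -115 = -20 deg
  cos(-20 deg) = 0.9397, sin(-20 deg) = -0.3420
  joint[2] = (-0.6014, 6.8737) + 8.6 * (0.9397, -0.3420) = (-0.6014 + 8.0814, 6.8737 + -2.9414) = (7.4800, 3.9324)
link 2: phi[2] = 95 + -115 + 175 = 155 deg
  cos(155 deg) = -0.9063, sin(155 deg) = 0.4226
  joint[3] = (7.4800, 3.9324) + 9.3 * (-0.9063, 0.4226) = (7.4800 + -8.4287, 3.9324 + 3.9303) = (-0.9487, 7.8627)
End effector: (-0.9487, 7.8627)

Answer: -0.9487 7.8627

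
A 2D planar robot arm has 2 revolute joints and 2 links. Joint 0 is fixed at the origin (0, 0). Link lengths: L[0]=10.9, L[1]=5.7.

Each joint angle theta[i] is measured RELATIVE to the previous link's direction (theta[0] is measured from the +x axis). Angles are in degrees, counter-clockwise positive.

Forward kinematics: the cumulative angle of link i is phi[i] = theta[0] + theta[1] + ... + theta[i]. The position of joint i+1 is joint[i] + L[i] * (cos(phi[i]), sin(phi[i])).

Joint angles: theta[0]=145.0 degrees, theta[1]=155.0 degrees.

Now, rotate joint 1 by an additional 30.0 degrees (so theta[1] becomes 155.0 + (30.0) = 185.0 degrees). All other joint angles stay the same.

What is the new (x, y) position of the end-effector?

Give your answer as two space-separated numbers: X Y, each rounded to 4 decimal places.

Answer: -3.9924 3.4020

Derivation:
joint[0] = (0.0000, 0.0000)  (base)
link 0: phi[0] = 145 = 145 deg
  cos(145 deg) = -0.8192, sin(145 deg) = 0.5736
  joint[1] = (0.0000, 0.0000) + 10.9 * (-0.8192, 0.5736) = (0.0000 + -8.9288, 0.0000 + 6.2520) = (-8.9288, 6.2520)
link 1: phi[1] = 145 + 185 = 330 deg
  cos(330 deg) = 0.8660, sin(330 deg) = -0.5000
  joint[2] = (-8.9288, 6.2520) + 5.7 * (0.8660, -0.5000) = (-8.9288 + 4.9363, 6.2520 + -2.8500) = (-3.9924, 3.4020)
End effector: (-3.9924, 3.4020)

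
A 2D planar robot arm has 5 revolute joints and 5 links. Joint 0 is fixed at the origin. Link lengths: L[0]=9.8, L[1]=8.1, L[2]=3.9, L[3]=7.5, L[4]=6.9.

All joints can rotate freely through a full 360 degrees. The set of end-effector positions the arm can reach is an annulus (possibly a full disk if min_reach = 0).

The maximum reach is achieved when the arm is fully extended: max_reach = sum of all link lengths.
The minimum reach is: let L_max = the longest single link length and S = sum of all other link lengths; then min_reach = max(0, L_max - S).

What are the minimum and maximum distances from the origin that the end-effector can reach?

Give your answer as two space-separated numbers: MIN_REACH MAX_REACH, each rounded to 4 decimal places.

Link lengths: [9.8, 8.1, 3.9, 7.5, 6.9]
max_reach = 9.8 + 8.1 + 3.9 + 7.5 + 6.9 = 36.2
L_max = max([9.8, 8.1, 3.9, 7.5, 6.9]) = 9.8
S (sum of others) = 36.2 - 9.8 = 26.4
min_reach = max(0, 9.8 - 26.4) = max(0, -16.6) = 0

Answer: 0.0000 36.2000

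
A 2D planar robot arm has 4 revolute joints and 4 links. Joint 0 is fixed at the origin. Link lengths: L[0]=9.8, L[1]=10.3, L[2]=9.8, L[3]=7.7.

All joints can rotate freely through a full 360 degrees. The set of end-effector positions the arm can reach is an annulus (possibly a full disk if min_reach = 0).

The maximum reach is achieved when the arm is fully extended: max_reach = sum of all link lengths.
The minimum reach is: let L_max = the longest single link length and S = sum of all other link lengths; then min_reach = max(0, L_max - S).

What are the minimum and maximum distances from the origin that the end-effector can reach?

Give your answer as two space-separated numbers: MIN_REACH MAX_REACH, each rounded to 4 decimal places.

Answer: 0.0000 37.6000

Derivation:
Link lengths: [9.8, 10.3, 9.8, 7.7]
max_reach = 9.8 + 10.3 + 9.8 + 7.7 = 37.6
L_max = max([9.8, 10.3, 9.8, 7.7]) = 10.3
S (sum of others) = 37.6 - 10.3 = 27.3
min_reach = max(0, 10.3 - 27.3) = max(0, -17) = 0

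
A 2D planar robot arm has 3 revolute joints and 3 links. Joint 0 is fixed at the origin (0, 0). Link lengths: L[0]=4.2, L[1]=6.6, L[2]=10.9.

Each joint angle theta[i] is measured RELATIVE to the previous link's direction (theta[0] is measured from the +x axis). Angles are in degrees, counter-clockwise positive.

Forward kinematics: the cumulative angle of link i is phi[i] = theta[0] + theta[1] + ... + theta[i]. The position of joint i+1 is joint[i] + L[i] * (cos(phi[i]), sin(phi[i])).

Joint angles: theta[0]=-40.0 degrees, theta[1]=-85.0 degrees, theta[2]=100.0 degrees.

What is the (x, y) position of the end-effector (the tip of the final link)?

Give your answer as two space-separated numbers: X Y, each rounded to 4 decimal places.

Answer: 9.3105 -12.7127

Derivation:
joint[0] = (0.0000, 0.0000)  (base)
link 0: phi[0] = -40 = -40 deg
  cos(-40 deg) = 0.7660, sin(-40 deg) = -0.6428
  joint[1] = (0.0000, 0.0000) + 4.2 * (0.7660, -0.6428) = (0.0000 + 3.2174, 0.0000 + -2.6997) = (3.2174, -2.6997)
link 1: phi[1] = -40 + -85 = -125 deg
  cos(-125 deg) = -0.5736, sin(-125 deg) = -0.8192
  joint[2] = (3.2174, -2.6997) + 6.6 * (-0.5736, -0.8192) = (3.2174 + -3.7856, -2.6997 + -5.4064) = (-0.5682, -8.1061)
link 2: phi[2] = -40 + -85 + 100 = -25 deg
  cos(-25 deg) = 0.9063, sin(-25 deg) = -0.4226
  joint[3] = (-0.5682, -8.1061) + 10.9 * (0.9063, -0.4226) = (-0.5682 + 9.8788, -8.1061 + -4.6065) = (9.3105, -12.7127)
End effector: (9.3105, -12.7127)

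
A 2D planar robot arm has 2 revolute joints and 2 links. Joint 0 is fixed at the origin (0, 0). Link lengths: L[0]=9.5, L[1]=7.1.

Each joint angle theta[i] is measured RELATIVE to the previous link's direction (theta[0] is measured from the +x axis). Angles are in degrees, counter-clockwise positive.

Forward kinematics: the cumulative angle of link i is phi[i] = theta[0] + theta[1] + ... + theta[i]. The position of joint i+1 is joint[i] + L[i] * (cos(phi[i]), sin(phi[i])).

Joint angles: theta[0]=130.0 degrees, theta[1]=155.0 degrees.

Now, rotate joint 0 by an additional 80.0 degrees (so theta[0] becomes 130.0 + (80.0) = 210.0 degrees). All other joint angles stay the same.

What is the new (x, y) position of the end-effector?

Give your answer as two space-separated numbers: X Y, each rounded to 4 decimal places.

Answer: -1.1543 -4.1312

Derivation:
joint[0] = (0.0000, 0.0000)  (base)
link 0: phi[0] = 210 = 210 deg
  cos(210 deg) = -0.8660, sin(210 deg) = -0.5000
  joint[1] = (0.0000, 0.0000) + 9.5 * (-0.8660, -0.5000) = (0.0000 + -8.2272, 0.0000 + -4.7500) = (-8.2272, -4.7500)
link 1: phi[1] = 210 + 155 = 365 deg
  cos(365 deg) = 0.9962, sin(365 deg) = 0.0872
  joint[2] = (-8.2272, -4.7500) + 7.1 * (0.9962, 0.0872) = (-8.2272 + 7.0730, -4.7500 + 0.6188) = (-1.1543, -4.1312)
End effector: (-1.1543, -4.1312)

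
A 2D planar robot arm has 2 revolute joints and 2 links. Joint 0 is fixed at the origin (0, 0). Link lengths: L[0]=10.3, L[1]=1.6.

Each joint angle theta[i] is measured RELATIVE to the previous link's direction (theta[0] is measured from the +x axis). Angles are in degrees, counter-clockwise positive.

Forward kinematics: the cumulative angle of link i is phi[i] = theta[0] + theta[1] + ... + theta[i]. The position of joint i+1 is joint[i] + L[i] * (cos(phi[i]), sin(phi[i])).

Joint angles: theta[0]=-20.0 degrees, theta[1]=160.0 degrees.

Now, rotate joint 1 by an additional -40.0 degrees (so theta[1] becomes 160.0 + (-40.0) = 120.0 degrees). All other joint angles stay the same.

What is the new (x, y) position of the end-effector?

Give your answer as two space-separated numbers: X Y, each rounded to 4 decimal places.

Answer: 9.4010 -1.9471

Derivation:
joint[0] = (0.0000, 0.0000)  (base)
link 0: phi[0] = -20 = -20 deg
  cos(-20 deg) = 0.9397, sin(-20 deg) = -0.3420
  joint[1] = (0.0000, 0.0000) + 10.3 * (0.9397, -0.3420) = (0.0000 + 9.6788, 0.0000 + -3.5228) = (9.6788, -3.5228)
link 1: phi[1] = -20 + 120 = 100 deg
  cos(100 deg) = -0.1736, sin(100 deg) = 0.9848
  joint[2] = (9.6788, -3.5228) + 1.6 * (-0.1736, 0.9848) = (9.6788 + -0.2778, -3.5228 + 1.5757) = (9.4010, -1.9471)
End effector: (9.4010, -1.9471)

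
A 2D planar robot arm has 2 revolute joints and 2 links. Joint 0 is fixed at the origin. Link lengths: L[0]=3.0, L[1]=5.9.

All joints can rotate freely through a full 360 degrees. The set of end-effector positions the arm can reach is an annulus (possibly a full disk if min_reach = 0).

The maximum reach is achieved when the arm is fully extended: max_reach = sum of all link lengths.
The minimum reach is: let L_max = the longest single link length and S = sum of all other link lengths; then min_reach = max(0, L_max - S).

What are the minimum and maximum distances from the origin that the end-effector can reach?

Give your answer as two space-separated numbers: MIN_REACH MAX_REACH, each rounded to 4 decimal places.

Answer: 2.9000 8.9000

Derivation:
Link lengths: [3.0, 5.9]
max_reach = 3 + 5.9 = 8.9
L_max = max([3.0, 5.9]) = 5.9
S (sum of others) = 8.9 - 5.9 = 3
min_reach = max(0, 5.9 - 3) = max(0, 2.9) = 2.9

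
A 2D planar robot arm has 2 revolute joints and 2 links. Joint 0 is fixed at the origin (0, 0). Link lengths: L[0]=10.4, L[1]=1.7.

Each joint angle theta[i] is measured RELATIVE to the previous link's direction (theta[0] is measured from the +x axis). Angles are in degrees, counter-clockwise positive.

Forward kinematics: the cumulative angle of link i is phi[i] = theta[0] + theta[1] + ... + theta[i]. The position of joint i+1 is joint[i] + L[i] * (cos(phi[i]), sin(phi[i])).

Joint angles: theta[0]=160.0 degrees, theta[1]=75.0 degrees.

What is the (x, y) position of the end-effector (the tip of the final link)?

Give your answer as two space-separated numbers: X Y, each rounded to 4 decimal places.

joint[0] = (0.0000, 0.0000)  (base)
link 0: phi[0] = 160 = 160 deg
  cos(160 deg) = -0.9397, sin(160 deg) = 0.3420
  joint[1] = (0.0000, 0.0000) + 10.4 * (-0.9397, 0.3420) = (0.0000 + -9.7728, 0.0000 + 3.5570) = (-9.7728, 3.5570)
link 1: phi[1] = 160 + 75 = 235 deg
  cos(235 deg) = -0.5736, sin(235 deg) = -0.8192
  joint[2] = (-9.7728, 3.5570) + 1.7 * (-0.5736, -0.8192) = (-9.7728 + -0.9751, 3.5570 + -1.3926) = (-10.7479, 2.1645)
End effector: (-10.7479, 2.1645)

Answer: -10.7479 2.1645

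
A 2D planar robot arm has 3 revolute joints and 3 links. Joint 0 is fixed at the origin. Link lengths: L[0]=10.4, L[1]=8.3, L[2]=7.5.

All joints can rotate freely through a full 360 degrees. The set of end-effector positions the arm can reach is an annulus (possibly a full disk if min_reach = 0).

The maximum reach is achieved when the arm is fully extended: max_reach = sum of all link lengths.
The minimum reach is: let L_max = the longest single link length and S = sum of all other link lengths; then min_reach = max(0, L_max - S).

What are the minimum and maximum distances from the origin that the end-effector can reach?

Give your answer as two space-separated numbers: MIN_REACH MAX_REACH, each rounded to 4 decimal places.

Answer: 0.0000 26.2000

Derivation:
Link lengths: [10.4, 8.3, 7.5]
max_reach = 10.4 + 8.3 + 7.5 = 26.2
L_max = max([10.4, 8.3, 7.5]) = 10.4
S (sum of others) = 26.2 - 10.4 = 15.8
min_reach = max(0, 10.4 - 15.8) = max(0, -5.4) = 0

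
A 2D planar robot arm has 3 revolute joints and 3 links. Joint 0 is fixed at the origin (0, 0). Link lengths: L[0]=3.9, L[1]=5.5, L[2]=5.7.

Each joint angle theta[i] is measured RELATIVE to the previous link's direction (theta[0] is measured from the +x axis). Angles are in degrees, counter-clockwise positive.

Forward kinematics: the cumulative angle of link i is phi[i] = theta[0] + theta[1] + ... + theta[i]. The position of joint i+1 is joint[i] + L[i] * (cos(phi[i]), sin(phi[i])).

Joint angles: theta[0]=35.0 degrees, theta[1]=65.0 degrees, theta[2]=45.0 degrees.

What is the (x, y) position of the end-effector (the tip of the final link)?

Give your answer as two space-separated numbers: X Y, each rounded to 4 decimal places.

joint[0] = (0.0000, 0.0000)  (base)
link 0: phi[0] = 35 = 35 deg
  cos(35 deg) = 0.8192, sin(35 deg) = 0.5736
  joint[1] = (0.0000, 0.0000) + 3.9 * (0.8192, 0.5736) = (0.0000 + 3.1947, 0.0000 + 2.2369) = (3.1947, 2.2369)
link 1: phi[1] = 35 + 65 = 100 deg
  cos(100 deg) = -0.1736, sin(100 deg) = 0.9848
  joint[2] = (3.1947, 2.2369) + 5.5 * (-0.1736, 0.9848) = (3.1947 + -0.9551, 2.2369 + 5.4164) = (2.2396, 7.6534)
link 2: phi[2] = 35 + 65 + 45 = 145 deg
  cos(145 deg) = -0.8192, sin(145 deg) = 0.5736
  joint[3] = (2.2396, 7.6534) + 5.7 * (-0.8192, 0.5736) = (2.2396 + -4.6692, 7.6534 + 3.2694) = (-2.4295, 10.9228)
End effector: (-2.4295, 10.9228)

Answer: -2.4295 10.9228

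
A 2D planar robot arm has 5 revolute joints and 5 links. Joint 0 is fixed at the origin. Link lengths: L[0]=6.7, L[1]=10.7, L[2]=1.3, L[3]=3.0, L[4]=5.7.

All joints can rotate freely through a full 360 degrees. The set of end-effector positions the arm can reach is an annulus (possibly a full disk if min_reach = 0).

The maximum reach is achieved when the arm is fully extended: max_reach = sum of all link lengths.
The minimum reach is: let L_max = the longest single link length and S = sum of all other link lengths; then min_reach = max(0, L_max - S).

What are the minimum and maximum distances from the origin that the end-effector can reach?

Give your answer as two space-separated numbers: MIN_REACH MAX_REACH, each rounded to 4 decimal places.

Answer: 0.0000 27.4000

Derivation:
Link lengths: [6.7, 10.7, 1.3, 3.0, 5.7]
max_reach = 6.7 + 10.7 + 1.3 + 3 + 5.7 = 27.4
L_max = max([6.7, 10.7, 1.3, 3.0, 5.7]) = 10.7
S (sum of others) = 27.4 - 10.7 = 16.7
min_reach = max(0, 10.7 - 16.7) = max(0, -6) = 0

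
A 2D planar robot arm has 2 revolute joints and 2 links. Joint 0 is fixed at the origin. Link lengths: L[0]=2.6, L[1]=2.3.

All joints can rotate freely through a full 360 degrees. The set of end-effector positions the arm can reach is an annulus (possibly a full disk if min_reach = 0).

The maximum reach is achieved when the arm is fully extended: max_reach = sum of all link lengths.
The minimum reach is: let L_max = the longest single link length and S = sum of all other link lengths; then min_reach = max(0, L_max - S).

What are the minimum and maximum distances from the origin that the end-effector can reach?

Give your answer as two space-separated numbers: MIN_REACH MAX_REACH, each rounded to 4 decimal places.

Answer: 0.3000 4.9000

Derivation:
Link lengths: [2.6, 2.3]
max_reach = 2.6 + 2.3 = 4.9
L_max = max([2.6, 2.3]) = 2.6
S (sum of others) = 4.9 - 2.6 = 2.3
min_reach = max(0, 2.6 - 2.3) = max(0, 0.3) = 0.3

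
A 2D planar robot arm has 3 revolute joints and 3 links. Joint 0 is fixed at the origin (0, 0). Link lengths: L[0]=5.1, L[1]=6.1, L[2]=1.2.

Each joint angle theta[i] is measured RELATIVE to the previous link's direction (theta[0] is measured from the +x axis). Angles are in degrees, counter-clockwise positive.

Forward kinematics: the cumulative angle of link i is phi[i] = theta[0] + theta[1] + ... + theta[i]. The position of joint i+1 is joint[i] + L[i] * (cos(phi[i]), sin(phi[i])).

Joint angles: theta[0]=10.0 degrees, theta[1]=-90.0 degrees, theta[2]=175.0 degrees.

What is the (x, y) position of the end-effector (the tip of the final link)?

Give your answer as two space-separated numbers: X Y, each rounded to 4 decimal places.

joint[0] = (0.0000, 0.0000)  (base)
link 0: phi[0] = 10 = 10 deg
  cos(10 deg) = 0.9848, sin(10 deg) = 0.1736
  joint[1] = (0.0000, 0.0000) + 5.1 * (0.9848, 0.1736) = (0.0000 + 5.0225, 0.0000 + 0.8856) = (5.0225, 0.8856)
link 1: phi[1] = 10 + -90 = -80 deg
  cos(-80 deg) = 0.1736, sin(-80 deg) = -0.9848
  joint[2] = (5.0225, 0.8856) + 6.1 * (0.1736, -0.9848) = (5.0225 + 1.0593, 0.8856 + -6.0073) = (6.0818, -5.1217)
link 2: phi[2] = 10 + -90 + 175 = 95 deg
  cos(95 deg) = -0.0872, sin(95 deg) = 0.9962
  joint[3] = (6.0818, -5.1217) + 1.2 * (-0.0872, 0.9962) = (6.0818 + -0.1046, -5.1217 + 1.1954) = (5.9772, -3.9263)
End effector: (5.9772, -3.9263)

Answer: 5.9772 -3.9263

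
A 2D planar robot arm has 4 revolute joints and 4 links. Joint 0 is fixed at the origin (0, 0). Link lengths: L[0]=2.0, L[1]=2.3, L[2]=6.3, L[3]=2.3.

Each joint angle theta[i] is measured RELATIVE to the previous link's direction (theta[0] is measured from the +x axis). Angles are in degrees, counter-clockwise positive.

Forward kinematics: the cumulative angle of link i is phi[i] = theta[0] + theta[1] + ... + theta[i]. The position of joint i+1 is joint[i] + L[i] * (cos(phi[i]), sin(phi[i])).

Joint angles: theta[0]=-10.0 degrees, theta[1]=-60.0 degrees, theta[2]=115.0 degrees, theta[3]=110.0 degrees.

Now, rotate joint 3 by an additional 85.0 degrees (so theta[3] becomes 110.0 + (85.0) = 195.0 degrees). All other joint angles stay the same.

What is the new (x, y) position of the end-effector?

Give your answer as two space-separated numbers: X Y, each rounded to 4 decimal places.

joint[0] = (0.0000, 0.0000)  (base)
link 0: phi[0] = -10 = -10 deg
  cos(-10 deg) = 0.9848, sin(-10 deg) = -0.1736
  joint[1] = (0.0000, 0.0000) + 2 * (0.9848, -0.1736) = (0.0000 + 1.9696, 0.0000 + -0.3473) = (1.9696, -0.3473)
link 1: phi[1] = -10 + -60 = -70 deg
  cos(-70 deg) = 0.3420, sin(-70 deg) = -0.9397
  joint[2] = (1.9696, -0.3473) + 2.3 * (0.3420, -0.9397) = (1.9696 + 0.7866, -0.3473 + -2.1613) = (2.7563, -2.5086)
link 2: phi[2] = -10 + -60 + 115 = 45 deg
  cos(45 deg) = 0.7071, sin(45 deg) = 0.7071
  joint[3] = (2.7563, -2.5086) + 6.3 * (0.7071, 0.7071) = (2.7563 + 4.4548, -2.5086 + 4.4548) = (7.2110, 1.9462)
link 3: phi[3] = -10 + -60 + 115 + 195 = 240 deg
  cos(240 deg) = -0.5000, sin(240 deg) = -0.8660
  joint[4] = (7.2110, 1.9462) + 2.3 * (-0.5000, -0.8660) = (7.2110 + -1.1500, 1.9462 + -1.9919) = (6.0610, -0.0457)
End effector: (6.0610, -0.0457)

Answer: 6.0610 -0.0457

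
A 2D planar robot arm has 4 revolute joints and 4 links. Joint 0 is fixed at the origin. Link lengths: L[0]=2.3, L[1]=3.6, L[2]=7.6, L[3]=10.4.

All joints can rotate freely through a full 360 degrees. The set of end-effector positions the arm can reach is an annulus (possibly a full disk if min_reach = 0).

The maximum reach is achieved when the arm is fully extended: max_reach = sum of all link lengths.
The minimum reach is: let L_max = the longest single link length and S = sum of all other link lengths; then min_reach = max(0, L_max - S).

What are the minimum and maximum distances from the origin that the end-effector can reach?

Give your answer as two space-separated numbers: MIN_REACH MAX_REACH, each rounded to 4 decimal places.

Answer: 0.0000 23.9000

Derivation:
Link lengths: [2.3, 3.6, 7.6, 10.4]
max_reach = 2.3 + 3.6 + 7.6 + 10.4 = 23.9
L_max = max([2.3, 3.6, 7.6, 10.4]) = 10.4
S (sum of others) = 23.9 - 10.4 = 13.5
min_reach = max(0, 10.4 - 13.5) = max(0, -3.1) = 0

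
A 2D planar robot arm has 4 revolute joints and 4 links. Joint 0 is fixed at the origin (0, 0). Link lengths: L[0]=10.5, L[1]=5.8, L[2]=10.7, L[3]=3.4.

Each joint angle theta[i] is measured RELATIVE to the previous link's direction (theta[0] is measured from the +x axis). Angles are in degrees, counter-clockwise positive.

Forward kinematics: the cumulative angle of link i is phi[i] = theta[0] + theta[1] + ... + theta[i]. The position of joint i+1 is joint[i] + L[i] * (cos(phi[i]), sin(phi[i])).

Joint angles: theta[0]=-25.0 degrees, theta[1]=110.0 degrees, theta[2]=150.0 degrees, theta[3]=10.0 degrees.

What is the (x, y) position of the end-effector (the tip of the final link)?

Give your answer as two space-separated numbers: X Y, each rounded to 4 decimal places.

Answer: 2.4476 -10.5059

Derivation:
joint[0] = (0.0000, 0.0000)  (base)
link 0: phi[0] = -25 = -25 deg
  cos(-25 deg) = 0.9063, sin(-25 deg) = -0.4226
  joint[1] = (0.0000, 0.0000) + 10.5 * (0.9063, -0.4226) = (0.0000 + 9.5162, 0.0000 + -4.4375) = (9.5162, -4.4375)
link 1: phi[1] = -25 + 110 = 85 deg
  cos(85 deg) = 0.0872, sin(85 deg) = 0.9962
  joint[2] = (9.5162, -4.4375) + 5.8 * (0.0872, 0.9962) = (9.5162 + 0.5055, -4.4375 + 5.7779) = (10.0217, 1.3404)
link 2: phi[2] = -25 + 110 + 150 = 235 deg
  cos(235 deg) = -0.5736, sin(235 deg) = -0.8192
  joint[3] = (10.0217, 1.3404) + 10.7 * (-0.5736, -0.8192) = (10.0217 + -6.1373, 1.3404 + -8.7649) = (3.8845, -7.4245)
link 3: phi[3] = -25 + 110 + 150 + 10 = 245 deg
  cos(245 deg) = -0.4226, sin(245 deg) = -0.9063
  joint[4] = (3.8845, -7.4245) + 3.4 * (-0.4226, -0.9063) = (3.8845 + -1.4369, -7.4245 + -3.0814) = (2.4476, -10.5059)
End effector: (2.4476, -10.5059)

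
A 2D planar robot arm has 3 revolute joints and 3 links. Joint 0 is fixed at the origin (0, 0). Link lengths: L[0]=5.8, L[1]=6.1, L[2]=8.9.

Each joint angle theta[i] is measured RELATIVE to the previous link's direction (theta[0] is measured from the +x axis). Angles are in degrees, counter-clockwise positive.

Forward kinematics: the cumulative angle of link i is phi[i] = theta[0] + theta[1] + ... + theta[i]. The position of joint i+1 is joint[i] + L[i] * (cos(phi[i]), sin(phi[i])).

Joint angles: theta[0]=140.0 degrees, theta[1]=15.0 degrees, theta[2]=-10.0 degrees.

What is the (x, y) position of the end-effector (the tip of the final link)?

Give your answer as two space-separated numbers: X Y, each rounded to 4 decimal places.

joint[0] = (0.0000, 0.0000)  (base)
link 0: phi[0] = 140 = 140 deg
  cos(140 deg) = -0.7660, sin(140 deg) = 0.6428
  joint[1] = (0.0000, 0.0000) + 5.8 * (-0.7660, 0.6428) = (0.0000 + -4.4431, 0.0000 + 3.7282) = (-4.4431, 3.7282)
link 1: phi[1] = 140 + 15 = 155 deg
  cos(155 deg) = -0.9063, sin(155 deg) = 0.4226
  joint[2] = (-4.4431, 3.7282) + 6.1 * (-0.9063, 0.4226) = (-4.4431 + -5.5285, 3.7282 + 2.5780) = (-9.9715, 6.3061)
link 2: phi[2] = 140 + 15 + -10 = 145 deg
  cos(145 deg) = -0.8192, sin(145 deg) = 0.5736
  joint[3] = (-9.9715, 6.3061) + 8.9 * (-0.8192, 0.5736) = (-9.9715 + -7.2905, 6.3061 + 5.1048) = (-17.2620, 11.4110)
End effector: (-17.2620, 11.4110)

Answer: -17.2620 11.4110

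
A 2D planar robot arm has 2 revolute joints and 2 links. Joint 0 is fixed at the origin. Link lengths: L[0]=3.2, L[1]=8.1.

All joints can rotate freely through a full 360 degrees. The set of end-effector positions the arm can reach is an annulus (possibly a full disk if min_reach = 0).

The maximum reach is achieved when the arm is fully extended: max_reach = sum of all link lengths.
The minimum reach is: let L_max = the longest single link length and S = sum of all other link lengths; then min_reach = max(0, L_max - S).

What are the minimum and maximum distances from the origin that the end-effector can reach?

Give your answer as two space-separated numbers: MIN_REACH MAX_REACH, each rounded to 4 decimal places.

Answer: 4.9000 11.3000

Derivation:
Link lengths: [3.2, 8.1]
max_reach = 3.2 + 8.1 = 11.3
L_max = max([3.2, 8.1]) = 8.1
S (sum of others) = 11.3 - 8.1 = 3.2
min_reach = max(0, 8.1 - 3.2) = max(0, 4.9) = 4.9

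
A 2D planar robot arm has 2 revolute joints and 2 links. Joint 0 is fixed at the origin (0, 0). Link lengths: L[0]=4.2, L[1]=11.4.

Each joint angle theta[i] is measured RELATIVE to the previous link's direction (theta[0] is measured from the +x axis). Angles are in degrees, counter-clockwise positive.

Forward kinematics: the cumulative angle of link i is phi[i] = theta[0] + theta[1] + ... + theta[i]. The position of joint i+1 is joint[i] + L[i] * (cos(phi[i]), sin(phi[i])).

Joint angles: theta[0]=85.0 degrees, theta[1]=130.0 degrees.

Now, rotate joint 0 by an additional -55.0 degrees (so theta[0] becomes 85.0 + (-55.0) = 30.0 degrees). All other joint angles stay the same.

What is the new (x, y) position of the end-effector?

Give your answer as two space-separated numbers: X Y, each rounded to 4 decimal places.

Answer: -7.0752 5.9990

Derivation:
joint[0] = (0.0000, 0.0000)  (base)
link 0: phi[0] = 30 = 30 deg
  cos(30 deg) = 0.8660, sin(30 deg) = 0.5000
  joint[1] = (0.0000, 0.0000) + 4.2 * (0.8660, 0.5000) = (0.0000 + 3.6373, 0.0000 + 2.1000) = (3.6373, 2.1000)
link 1: phi[1] = 30 + 130 = 160 deg
  cos(160 deg) = -0.9397, sin(160 deg) = 0.3420
  joint[2] = (3.6373, 2.1000) + 11.4 * (-0.9397, 0.3420) = (3.6373 + -10.7125, 2.1000 + 3.8990) = (-7.0752, 5.9990)
End effector: (-7.0752, 5.9990)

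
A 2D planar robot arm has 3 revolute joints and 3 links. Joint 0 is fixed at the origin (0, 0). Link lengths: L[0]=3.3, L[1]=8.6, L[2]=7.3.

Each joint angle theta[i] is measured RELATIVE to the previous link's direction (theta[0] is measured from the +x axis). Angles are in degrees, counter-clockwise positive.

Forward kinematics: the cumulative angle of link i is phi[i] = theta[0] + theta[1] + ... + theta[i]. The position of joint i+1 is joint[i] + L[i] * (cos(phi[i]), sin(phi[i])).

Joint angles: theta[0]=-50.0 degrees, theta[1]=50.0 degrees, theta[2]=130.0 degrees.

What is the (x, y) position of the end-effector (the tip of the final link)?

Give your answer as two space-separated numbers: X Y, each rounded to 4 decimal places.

Answer: 6.0288 3.0642

Derivation:
joint[0] = (0.0000, 0.0000)  (base)
link 0: phi[0] = -50 = -50 deg
  cos(-50 deg) = 0.6428, sin(-50 deg) = -0.7660
  joint[1] = (0.0000, 0.0000) + 3.3 * (0.6428, -0.7660) = (0.0000 + 2.1212, 0.0000 + -2.5279) = (2.1212, -2.5279)
link 1: phi[1] = -50 + 50 = 0 deg
  cos(0 deg) = 1.0000, sin(0 deg) = 0.0000
  joint[2] = (2.1212, -2.5279) + 8.6 * (1.0000, 0.0000) = (2.1212 + 8.6000, -2.5279 + 0.0000) = (10.7212, -2.5279)
link 2: phi[2] = -50 + 50 + 130 = 130 deg
  cos(130 deg) = -0.6428, sin(130 deg) = 0.7660
  joint[3] = (10.7212, -2.5279) + 7.3 * (-0.6428, 0.7660) = (10.7212 + -4.6923, -2.5279 + 5.5921) = (6.0288, 3.0642)
End effector: (6.0288, 3.0642)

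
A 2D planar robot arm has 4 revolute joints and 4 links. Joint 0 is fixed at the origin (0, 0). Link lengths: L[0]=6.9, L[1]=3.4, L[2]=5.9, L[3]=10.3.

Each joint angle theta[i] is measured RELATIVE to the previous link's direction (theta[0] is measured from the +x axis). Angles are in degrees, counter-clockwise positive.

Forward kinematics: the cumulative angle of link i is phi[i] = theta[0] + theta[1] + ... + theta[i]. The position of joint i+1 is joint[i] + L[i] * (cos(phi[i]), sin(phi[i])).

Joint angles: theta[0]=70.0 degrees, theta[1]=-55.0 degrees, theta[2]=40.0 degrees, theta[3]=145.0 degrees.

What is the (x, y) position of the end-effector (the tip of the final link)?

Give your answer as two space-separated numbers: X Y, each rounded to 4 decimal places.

joint[0] = (0.0000, 0.0000)  (base)
link 0: phi[0] = 70 = 70 deg
  cos(70 deg) = 0.3420, sin(70 deg) = 0.9397
  joint[1] = (0.0000, 0.0000) + 6.9 * (0.3420, 0.9397) = (0.0000 + 2.3599, 0.0000 + 6.4839) = (2.3599, 6.4839)
link 1: phi[1] = 70 + -55 = 15 deg
  cos(15 deg) = 0.9659, sin(15 deg) = 0.2588
  joint[2] = (2.3599, 6.4839) + 3.4 * (0.9659, 0.2588) = (2.3599 + 3.2841, 6.4839 + 0.8800) = (5.6441, 7.3639)
link 2: phi[2] = 70 + -55 + 40 = 55 deg
  cos(55 deg) = 0.5736, sin(55 deg) = 0.8192
  joint[3] = (5.6441, 7.3639) + 5.9 * (0.5736, 0.8192) = (5.6441 + 3.3841, 7.3639 + 4.8330) = (9.0282, 12.1969)
link 3: phi[3] = 70 + -55 + 40 + 145 = 200 deg
  cos(200 deg) = -0.9397, sin(200 deg) = -0.3420
  joint[4] = (9.0282, 12.1969) + 10.3 * (-0.9397, -0.3420) = (9.0282 + -9.6788, 12.1969 + -3.5228) = (-0.6506, 8.6741)
End effector: (-0.6506, 8.6741)

Answer: -0.6506 8.6741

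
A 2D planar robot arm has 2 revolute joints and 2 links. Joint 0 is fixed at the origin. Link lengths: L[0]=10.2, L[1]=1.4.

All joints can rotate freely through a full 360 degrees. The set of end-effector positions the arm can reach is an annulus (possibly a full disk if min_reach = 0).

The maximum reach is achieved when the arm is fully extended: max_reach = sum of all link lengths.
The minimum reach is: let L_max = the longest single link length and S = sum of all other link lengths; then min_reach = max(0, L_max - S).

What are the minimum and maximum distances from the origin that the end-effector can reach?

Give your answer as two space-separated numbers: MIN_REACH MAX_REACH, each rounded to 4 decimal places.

Answer: 8.8000 11.6000

Derivation:
Link lengths: [10.2, 1.4]
max_reach = 10.2 + 1.4 = 11.6
L_max = max([10.2, 1.4]) = 10.2
S (sum of others) = 11.6 - 10.2 = 1.4
min_reach = max(0, 10.2 - 1.4) = max(0, 8.8) = 8.8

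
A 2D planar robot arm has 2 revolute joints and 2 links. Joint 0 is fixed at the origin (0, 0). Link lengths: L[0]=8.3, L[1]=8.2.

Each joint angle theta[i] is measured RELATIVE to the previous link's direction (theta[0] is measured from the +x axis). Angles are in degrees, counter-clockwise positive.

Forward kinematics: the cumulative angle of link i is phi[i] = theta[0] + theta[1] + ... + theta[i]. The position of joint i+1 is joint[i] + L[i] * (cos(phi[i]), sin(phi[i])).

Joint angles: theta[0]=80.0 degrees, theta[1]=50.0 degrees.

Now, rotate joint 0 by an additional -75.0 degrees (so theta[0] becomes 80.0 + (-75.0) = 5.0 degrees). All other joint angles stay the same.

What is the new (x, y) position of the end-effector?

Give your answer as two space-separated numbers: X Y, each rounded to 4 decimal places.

Answer: 12.9717 7.4404

Derivation:
joint[0] = (0.0000, 0.0000)  (base)
link 0: phi[0] = 5 = 5 deg
  cos(5 deg) = 0.9962, sin(5 deg) = 0.0872
  joint[1] = (0.0000, 0.0000) + 8.3 * (0.9962, 0.0872) = (0.0000 + 8.2684, 0.0000 + 0.7234) = (8.2684, 0.7234)
link 1: phi[1] = 5 + 50 = 55 deg
  cos(55 deg) = 0.5736, sin(55 deg) = 0.8192
  joint[2] = (8.2684, 0.7234) + 8.2 * (0.5736, 0.8192) = (8.2684 + 4.7033, 0.7234 + 6.7170) = (12.9717, 7.4404)
End effector: (12.9717, 7.4404)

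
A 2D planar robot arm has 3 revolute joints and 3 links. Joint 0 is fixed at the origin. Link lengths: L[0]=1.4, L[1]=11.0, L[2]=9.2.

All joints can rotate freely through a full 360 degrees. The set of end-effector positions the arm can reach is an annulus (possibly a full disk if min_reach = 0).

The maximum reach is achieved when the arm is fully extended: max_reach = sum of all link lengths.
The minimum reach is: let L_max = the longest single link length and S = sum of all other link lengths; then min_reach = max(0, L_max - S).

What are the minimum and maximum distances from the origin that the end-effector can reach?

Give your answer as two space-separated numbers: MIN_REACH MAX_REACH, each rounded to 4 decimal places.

Link lengths: [1.4, 11.0, 9.2]
max_reach = 1.4 + 11 + 9.2 = 21.6
L_max = max([1.4, 11.0, 9.2]) = 11
S (sum of others) = 21.6 - 11 = 10.6
min_reach = max(0, 11 - 10.6) = max(0, 0.4) = 0.4

Answer: 0.4000 21.6000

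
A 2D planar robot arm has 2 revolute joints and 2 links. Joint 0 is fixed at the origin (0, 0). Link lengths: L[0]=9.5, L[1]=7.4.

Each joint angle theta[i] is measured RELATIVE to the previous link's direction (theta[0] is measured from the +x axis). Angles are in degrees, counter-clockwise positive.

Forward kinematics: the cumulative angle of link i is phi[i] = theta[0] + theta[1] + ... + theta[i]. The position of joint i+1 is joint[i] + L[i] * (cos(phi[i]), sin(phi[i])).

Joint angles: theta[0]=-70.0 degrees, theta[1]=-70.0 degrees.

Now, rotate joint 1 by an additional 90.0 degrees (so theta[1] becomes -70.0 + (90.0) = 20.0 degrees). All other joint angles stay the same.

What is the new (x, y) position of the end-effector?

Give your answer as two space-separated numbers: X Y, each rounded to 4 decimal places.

Answer: 8.0058 -14.5958

Derivation:
joint[0] = (0.0000, 0.0000)  (base)
link 0: phi[0] = -70 = -70 deg
  cos(-70 deg) = 0.3420, sin(-70 deg) = -0.9397
  joint[1] = (0.0000, 0.0000) + 9.5 * (0.3420, -0.9397) = (0.0000 + 3.2492, 0.0000 + -8.9271) = (3.2492, -8.9271)
link 1: phi[1] = -70 + 20 = -50 deg
  cos(-50 deg) = 0.6428, sin(-50 deg) = -0.7660
  joint[2] = (3.2492, -8.9271) + 7.4 * (0.6428, -0.7660) = (3.2492 + 4.7566, -8.9271 + -5.6687) = (8.0058, -14.5958)
End effector: (8.0058, -14.5958)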